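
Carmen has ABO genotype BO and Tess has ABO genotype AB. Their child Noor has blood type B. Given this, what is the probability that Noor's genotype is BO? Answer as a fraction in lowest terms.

1/2

Cross BO × AB → 1/4 AB, 1/4 AO, 1/4 BB, 1/4 BO.
Type-B genotypes among offspring: BB (1/4), BO (1/4); total 1/2.
P(BO | type B) = (1/4) / (1/2) = 1/2.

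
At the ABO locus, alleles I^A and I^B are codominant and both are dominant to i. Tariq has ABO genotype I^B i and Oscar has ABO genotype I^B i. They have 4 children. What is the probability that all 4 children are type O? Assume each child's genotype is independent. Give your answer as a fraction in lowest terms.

1/256

ABO cross I^B i × I^B i → 1/4 O, 3/4 B.
So P(type O) = 1/4 per child.
All 4 independent: (1/4)^4 = 1/256.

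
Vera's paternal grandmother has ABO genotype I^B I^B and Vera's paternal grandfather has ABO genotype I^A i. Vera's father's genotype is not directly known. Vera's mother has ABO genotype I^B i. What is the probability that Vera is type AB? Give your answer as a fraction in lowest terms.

Vera's father's ABO genotype from I^B I^B × I^A i: 1/2 I^A I^B, 1/2 I^B i.
Crossing each possibility with the mother I^B i and summing P(type AB): 1/2·1/4 + 1/2·0 = 1/8.

1/8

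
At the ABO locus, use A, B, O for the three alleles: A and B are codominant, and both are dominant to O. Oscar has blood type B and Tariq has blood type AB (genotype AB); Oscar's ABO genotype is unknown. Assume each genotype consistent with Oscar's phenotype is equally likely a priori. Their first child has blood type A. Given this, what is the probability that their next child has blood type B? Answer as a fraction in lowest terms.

1/2

Possible genotypes: Oscar ∈ {BB, BO}; Tariq ∈ {AB}.
Weight each parental genotype pair by prior × P(type-A child):
  BO × AB: posterior weight 1; P(next child type B) = 1/2.
Weighted sum = 1/2.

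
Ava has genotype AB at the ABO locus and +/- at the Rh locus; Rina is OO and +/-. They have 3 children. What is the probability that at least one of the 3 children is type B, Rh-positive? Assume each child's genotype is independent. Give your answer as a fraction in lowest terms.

387/512

ABO cross AB × OO → 1/2 A, 1/2 B.
Rh cross +/- × +/- → 3/4 Rh+, 1/4 Rh-; so P(type B, Rh-positive) = 1/2 × 3/4 = 3/8 per child.
P(none) = (5/8)^3 = 125/512; P(at least one) = 1 − 125/512 = 387/512.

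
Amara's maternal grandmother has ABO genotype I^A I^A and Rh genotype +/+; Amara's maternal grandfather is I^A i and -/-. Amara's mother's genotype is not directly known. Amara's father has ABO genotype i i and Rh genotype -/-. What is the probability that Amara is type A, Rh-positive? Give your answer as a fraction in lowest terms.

3/8

Amara's mother's ABO genotype from I^A I^A × I^A i: 1/2 I^A I^A, 1/2 I^A i.
Crossing each possibility with the father i i and summing P(type A): 1/2·1 + 1/2·1/2 = 3/4.
Similarly for Rh via the mother's Rh distribution: P(Rh+) = 1/2.
Independent loci: 3/4 × 1/2 = 3/8.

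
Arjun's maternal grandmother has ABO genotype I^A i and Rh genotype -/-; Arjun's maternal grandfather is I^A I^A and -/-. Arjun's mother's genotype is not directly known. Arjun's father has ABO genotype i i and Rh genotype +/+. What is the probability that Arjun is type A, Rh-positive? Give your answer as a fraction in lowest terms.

3/4

Arjun's mother's ABO genotype from I^A i × I^A I^A: 1/2 I^A I^A, 1/2 I^A i.
Crossing each possibility with the father i i and summing P(type A): 1/2·1 + 1/2·1/2 = 3/4.
Similarly for Rh via the mother's Rh distribution: P(Rh+) = 1.
Independent loci: 3/4 × 1 = 3/4.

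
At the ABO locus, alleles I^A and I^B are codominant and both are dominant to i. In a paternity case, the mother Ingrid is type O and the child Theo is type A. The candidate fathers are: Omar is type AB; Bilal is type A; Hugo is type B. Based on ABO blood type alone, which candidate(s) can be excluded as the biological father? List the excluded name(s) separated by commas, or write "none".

A candidate is excluded only if no genotype consistent with his phenotype could produce a type A child with a type O mother.
Hugo (type B): no genotype consistent with that phenotype can produce a type-A child with a type-O mother.

Hugo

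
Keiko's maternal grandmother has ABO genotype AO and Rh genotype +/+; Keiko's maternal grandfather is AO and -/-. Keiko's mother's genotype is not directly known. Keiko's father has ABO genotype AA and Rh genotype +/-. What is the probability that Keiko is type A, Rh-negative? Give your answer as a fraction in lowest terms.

1/4

Keiko's mother's ABO genotype from AO × AO: 1/4 AA, 1/2 AO, 1/4 OO.
Crossing each possibility with the father AA and summing P(type A): 1/4·1 + 1/2·1 + 1/4·1 = 1.
Similarly for Rh via the mother's Rh distribution: P(Rh-) = 1/4.
Independent loci: 1 × 1/4 = 1/4.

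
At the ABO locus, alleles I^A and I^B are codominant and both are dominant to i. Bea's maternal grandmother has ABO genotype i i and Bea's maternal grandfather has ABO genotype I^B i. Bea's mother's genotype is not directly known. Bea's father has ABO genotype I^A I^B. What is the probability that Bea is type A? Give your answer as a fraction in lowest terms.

3/8

Bea's mother's ABO genotype from i i × I^B i: 1/2 I^B i, 1/2 i i.
Crossing each possibility with the father I^A I^B and summing P(type A): 1/2·1/4 + 1/2·1/2 = 3/8.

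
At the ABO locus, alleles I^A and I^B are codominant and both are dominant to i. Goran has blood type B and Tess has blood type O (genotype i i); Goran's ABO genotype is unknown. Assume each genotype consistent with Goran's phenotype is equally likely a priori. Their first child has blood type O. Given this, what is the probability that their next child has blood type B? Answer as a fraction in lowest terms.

1/2

Possible genotypes: Goran ∈ {I^B I^B, I^B i}; Tess ∈ {i i}.
Weight each parental genotype pair by prior × P(type-O child):
  I^B i × i i: posterior weight 1; P(next child type B) = 1/2.
Weighted sum = 1/2.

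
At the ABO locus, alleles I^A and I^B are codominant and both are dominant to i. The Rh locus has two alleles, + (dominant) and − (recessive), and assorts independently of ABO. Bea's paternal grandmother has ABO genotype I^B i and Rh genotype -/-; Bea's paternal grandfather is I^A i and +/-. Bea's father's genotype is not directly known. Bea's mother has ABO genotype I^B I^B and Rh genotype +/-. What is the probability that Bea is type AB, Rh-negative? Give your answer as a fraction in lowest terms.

Bea's father's ABO genotype from I^B i × I^A i: 1/4 I^A I^B, 1/4 I^A i, 1/4 I^B i, 1/4 i i.
Crossing each possibility with the mother I^B I^B and summing P(type AB): 1/4·1/2 + 1/4·1/2 + 1/4·0 + 1/4·0 = 1/4.
Similarly for Rh via the father's Rh distribution: P(Rh-) = 3/8.
Independent loci: 1/4 × 3/8 = 3/32.

3/32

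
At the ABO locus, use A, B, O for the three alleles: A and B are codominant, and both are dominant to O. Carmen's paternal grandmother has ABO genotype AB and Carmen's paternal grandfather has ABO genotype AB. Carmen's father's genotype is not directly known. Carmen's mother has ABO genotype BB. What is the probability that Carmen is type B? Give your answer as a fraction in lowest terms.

Carmen's father's ABO genotype from AB × AB: 1/4 AA, 1/2 AB, 1/4 BB.
Crossing each possibility with the mother BB and summing P(type B): 1/4·0 + 1/2·1/2 + 1/4·1 = 1/2.

1/2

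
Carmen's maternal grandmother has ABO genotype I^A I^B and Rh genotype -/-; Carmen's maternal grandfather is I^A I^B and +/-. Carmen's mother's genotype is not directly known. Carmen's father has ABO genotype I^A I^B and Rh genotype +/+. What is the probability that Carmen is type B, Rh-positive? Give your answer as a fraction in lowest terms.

1/4

Carmen's mother's ABO genotype from I^A I^B × I^A I^B: 1/4 I^A I^A, 1/2 I^A I^B, 1/4 I^B I^B.
Crossing each possibility with the father I^A I^B and summing P(type B): 1/4·0 + 1/2·1/4 + 1/4·1/2 = 1/4.
Similarly for Rh via the mother's Rh distribution: P(Rh+) = 1.
Independent loci: 1/4 × 1 = 1/4.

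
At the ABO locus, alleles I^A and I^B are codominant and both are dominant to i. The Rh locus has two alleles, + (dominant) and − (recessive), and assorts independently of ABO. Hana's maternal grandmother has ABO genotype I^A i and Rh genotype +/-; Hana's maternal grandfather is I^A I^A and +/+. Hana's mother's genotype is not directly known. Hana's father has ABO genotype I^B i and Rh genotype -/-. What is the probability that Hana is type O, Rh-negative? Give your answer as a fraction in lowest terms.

1/32

Hana's mother's ABO genotype from I^A i × I^A I^A: 1/2 I^A I^A, 1/2 I^A i.
Crossing each possibility with the father I^B i and summing P(type O): 1/2·0 + 1/2·1/4 = 1/8.
Similarly for Rh via the mother's Rh distribution: P(Rh-) = 1/4.
Independent loci: 1/8 × 1/4 = 1/32.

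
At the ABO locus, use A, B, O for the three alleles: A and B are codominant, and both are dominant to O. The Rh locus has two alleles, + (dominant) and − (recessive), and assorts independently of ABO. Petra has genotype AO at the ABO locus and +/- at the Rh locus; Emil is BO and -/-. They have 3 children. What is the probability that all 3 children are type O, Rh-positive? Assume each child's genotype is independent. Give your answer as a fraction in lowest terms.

ABO cross AO × BO → 1/4 O, 1/4 A, 1/4 B, 1/4 AB.
Rh cross +/- × -/- → 1/2 Rh+, 1/2 Rh-; so P(type O, Rh-positive) = 1/4 × 1/2 = 1/8 per child.
All 3 independent: (1/8)^3 = 1/512.

1/512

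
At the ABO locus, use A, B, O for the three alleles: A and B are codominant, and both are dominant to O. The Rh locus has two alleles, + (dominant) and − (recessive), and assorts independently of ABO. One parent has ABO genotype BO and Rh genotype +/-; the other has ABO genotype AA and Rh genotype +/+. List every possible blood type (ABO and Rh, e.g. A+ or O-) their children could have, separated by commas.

A+, AB+

Gametes from BO × AA give offspring ABO genotypes AB, AO, i.e. phenotypes A, AB.
Rh cross +/- × +/+ → phenotypes Rh+.
Combining independently: A+, AB+.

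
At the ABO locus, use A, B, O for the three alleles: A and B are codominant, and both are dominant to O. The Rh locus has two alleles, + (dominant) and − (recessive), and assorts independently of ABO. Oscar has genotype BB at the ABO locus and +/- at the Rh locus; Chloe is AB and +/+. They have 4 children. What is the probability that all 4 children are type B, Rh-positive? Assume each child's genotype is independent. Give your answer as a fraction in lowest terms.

ABO cross BB × AB → 1/2 B, 1/2 AB.
Rh cross +/- × +/+ → 1 Rh+; so P(type B, Rh-positive) = 1/2 × 1 = 1/2 per child.
All 4 independent: (1/2)^4 = 1/16.

1/16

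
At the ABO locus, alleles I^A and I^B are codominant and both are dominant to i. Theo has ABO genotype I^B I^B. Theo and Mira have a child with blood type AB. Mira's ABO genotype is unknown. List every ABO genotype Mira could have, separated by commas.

I^A I^A, I^A I^B, I^A i

For each candidate genotype of Mira, check whether crossing it with I^B I^B can produce every observed child phenotype.
  I^A I^A → possible child types {AB} ✓
  I^A I^B → possible child types {B, AB} ✓
  I^A i → possible child types {B, AB} ✓
  I^B I^B → possible child types {B} ✗
  I^B i → possible child types {B} ✗
  i i → possible child types {B} ✗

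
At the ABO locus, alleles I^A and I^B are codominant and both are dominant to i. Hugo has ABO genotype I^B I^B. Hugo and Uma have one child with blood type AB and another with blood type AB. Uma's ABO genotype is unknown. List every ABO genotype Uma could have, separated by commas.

For each candidate genotype of Uma, check whether crossing it with I^B I^B can produce every observed child phenotype.
  I^A I^A → possible child types {AB} ✓
  I^A I^B → possible child types {B, AB} ✓
  I^A i → possible child types {B, AB} ✓
  I^B I^B → possible child types {B} ✗
  I^B i → possible child types {B} ✗
  i i → possible child types {B} ✗

I^A I^A, I^A I^B, I^A i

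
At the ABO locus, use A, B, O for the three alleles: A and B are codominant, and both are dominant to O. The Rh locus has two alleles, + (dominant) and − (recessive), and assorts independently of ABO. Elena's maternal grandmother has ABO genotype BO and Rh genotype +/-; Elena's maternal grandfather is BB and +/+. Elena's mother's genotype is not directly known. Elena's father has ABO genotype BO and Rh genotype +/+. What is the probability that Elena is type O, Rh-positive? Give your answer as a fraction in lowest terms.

Elena's mother's ABO genotype from BO × BB: 1/2 BB, 1/2 BO.
Crossing each possibility with the father BO and summing P(type O): 1/2·0 + 1/2·1/4 = 1/8.
Similarly for Rh via the mother's Rh distribution: P(Rh+) = 1.
Independent loci: 1/8 × 1 = 1/8.

1/8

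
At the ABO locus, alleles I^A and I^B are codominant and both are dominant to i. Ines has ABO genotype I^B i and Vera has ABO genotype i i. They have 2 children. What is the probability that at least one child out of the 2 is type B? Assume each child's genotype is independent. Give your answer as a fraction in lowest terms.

3/4

ABO cross I^B i × i i → 1/2 O, 1/2 B.
So P(type B) = 1/2 per child.
P(none) = (1/2)^2 = 1/4; P(at least one) = 1 − 1/4 = 3/4.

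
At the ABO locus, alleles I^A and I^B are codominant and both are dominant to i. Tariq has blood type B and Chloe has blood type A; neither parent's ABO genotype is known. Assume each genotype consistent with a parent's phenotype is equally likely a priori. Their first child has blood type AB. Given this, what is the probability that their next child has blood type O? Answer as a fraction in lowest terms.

Possible genotypes: Tariq ∈ {I^B I^B, I^B i}; Chloe ∈ {I^A I^A, I^A i}.
Weight each parental genotype pair by prior × P(type-AB child):
  I^B I^B × I^A I^A: posterior weight 4/9; P(next child type O) = 0.
  I^B I^B × I^A i: posterior weight 2/9; P(next child type O) = 0.
  I^B i × I^A I^A: posterior weight 2/9; P(next child type O) = 0.
  I^B i × I^A i: posterior weight 1/9; P(next child type O) = 1/4.
Weighted sum = 1/36.

1/36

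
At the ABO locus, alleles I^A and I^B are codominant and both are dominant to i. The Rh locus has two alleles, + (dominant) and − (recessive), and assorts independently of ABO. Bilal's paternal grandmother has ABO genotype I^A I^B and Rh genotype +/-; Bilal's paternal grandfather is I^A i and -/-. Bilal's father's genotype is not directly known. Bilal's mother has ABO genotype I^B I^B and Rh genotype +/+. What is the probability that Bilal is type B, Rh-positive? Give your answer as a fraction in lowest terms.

1/2

Bilal's father's ABO genotype from I^A I^B × I^A i: 1/4 I^A I^A, 1/4 I^A I^B, 1/4 I^A i, 1/4 I^B i.
Crossing each possibility with the mother I^B I^B and summing P(type B): 1/4·0 + 1/4·1/2 + 1/4·1/2 + 1/4·1 = 1/2.
Similarly for Rh via the father's Rh distribution: P(Rh+) = 1.
Independent loci: 1/2 × 1 = 1/2.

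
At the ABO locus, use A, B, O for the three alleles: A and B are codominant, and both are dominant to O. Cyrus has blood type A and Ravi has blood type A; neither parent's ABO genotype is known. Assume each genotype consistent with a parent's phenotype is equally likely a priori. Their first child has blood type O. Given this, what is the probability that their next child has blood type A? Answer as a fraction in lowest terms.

3/4

Possible genotypes: Cyrus ∈ {AA, AO}; Ravi ∈ {AA, AO}.
Weight each parental genotype pair by prior × P(type-O child):
  AO × AO: posterior weight 1; P(next child type A) = 3/4.
Weighted sum = 3/4.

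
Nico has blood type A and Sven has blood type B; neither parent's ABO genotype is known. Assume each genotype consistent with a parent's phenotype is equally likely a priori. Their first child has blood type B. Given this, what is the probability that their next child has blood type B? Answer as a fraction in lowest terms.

5/12

Possible genotypes: Nico ∈ {I^A I^A, I^A i}; Sven ∈ {I^B I^B, I^B i}.
Weight each parental genotype pair by prior × P(type-B child):
  I^A i × I^B I^B: posterior weight 2/3; P(next child type B) = 1/2.
  I^A i × I^B i: posterior weight 1/3; P(next child type B) = 1/4.
Weighted sum = 5/12.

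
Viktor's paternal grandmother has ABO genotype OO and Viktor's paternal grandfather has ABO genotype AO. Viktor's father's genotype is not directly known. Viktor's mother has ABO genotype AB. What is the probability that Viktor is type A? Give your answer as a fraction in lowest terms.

Viktor's father's ABO genotype from OO × AO: 1/2 AO, 1/2 OO.
Crossing each possibility with the mother AB and summing P(type A): 1/2·1/2 + 1/2·1/2 = 1/2.

1/2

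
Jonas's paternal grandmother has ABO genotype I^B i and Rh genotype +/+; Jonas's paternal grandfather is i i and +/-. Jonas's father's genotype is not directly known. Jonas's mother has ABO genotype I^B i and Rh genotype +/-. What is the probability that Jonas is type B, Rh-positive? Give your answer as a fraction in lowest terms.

Jonas's father's ABO genotype from I^B i × i i: 1/2 I^B i, 1/2 i i.
Crossing each possibility with the mother I^B i and summing P(type B): 1/2·3/4 + 1/2·1/2 = 5/8.
Similarly for Rh via the father's Rh distribution: P(Rh+) = 7/8.
Independent loci: 5/8 × 7/8 = 35/64.

35/64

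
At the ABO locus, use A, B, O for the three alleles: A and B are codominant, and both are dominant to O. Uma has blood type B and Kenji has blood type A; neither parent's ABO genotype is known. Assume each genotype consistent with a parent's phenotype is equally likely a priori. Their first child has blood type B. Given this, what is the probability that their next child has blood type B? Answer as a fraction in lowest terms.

Possible genotypes: Uma ∈ {BB, BO}; Kenji ∈ {AA, AO}.
Weight each parental genotype pair by prior × P(type-B child):
  BB × AO: posterior weight 2/3; P(next child type B) = 1/2.
  BO × AO: posterior weight 1/3; P(next child type B) = 1/4.
Weighted sum = 5/12.

5/12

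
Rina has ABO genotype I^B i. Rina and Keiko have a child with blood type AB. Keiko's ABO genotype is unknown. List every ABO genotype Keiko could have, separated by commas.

I^A I^A, I^A I^B, I^A i

For each candidate genotype of Keiko, check whether crossing it with I^B i can produce every observed child phenotype.
  I^A I^A → possible child types {A, AB} ✓
  I^A I^B → possible child types {A, B, AB} ✓
  I^A i → possible child types {O, A, B, AB} ✓
  I^B I^B → possible child types {B} ✗
  I^B i → possible child types {O, B} ✗
  i i → possible child types {O, B} ✗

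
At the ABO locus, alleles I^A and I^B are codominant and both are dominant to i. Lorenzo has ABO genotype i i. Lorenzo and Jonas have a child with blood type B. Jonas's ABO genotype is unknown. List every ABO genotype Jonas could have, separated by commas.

I^A I^B, I^B I^B, I^B i

For each candidate genotype of Jonas, check whether crossing it with i i can produce every observed child phenotype.
  I^A I^A → possible child types {A} ✗
  I^A I^B → possible child types {A, B} ✓
  I^A i → possible child types {O, A} ✗
  I^B I^B → possible child types {B} ✓
  I^B i → possible child types {O, B} ✓
  i i → possible child types {O} ✗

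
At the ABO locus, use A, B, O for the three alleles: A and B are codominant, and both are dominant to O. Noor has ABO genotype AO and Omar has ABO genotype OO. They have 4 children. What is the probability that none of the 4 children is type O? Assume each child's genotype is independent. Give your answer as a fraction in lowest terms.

1/16

ABO cross AO × OO → 1/2 O, 1/2 A.
So P(type O) = 1/2 per child.
P(not type O) = 1/2 for one child; (1/2)^4 = 1/16.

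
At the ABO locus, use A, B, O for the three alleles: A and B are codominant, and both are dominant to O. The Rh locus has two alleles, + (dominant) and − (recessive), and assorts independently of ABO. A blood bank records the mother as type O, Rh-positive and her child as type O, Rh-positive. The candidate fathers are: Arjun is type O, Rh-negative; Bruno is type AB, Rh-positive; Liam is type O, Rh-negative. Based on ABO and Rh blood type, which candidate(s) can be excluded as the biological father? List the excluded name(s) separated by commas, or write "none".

A candidate is excluded only if no genotype consistent with his phenotype could produce a type O, Rh-positive child with a type O, Rh-positive mother.
Bruno (type AB, Rh+): no genotype consistent with that phenotype can produce a type-O Rh+ child with a type-O mother.

Bruno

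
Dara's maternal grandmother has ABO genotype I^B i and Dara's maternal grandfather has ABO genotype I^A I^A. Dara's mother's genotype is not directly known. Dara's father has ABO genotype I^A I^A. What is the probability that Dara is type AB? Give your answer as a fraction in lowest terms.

1/4

Dara's mother's ABO genotype from I^B i × I^A I^A: 1/2 I^A I^B, 1/2 I^A i.
Crossing each possibility with the father I^A I^A and summing P(type AB): 1/2·1/2 + 1/2·0 = 1/4.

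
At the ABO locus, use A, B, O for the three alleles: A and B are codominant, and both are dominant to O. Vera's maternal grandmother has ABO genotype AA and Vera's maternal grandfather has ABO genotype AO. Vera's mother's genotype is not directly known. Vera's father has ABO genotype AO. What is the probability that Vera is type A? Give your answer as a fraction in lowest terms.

7/8

Vera's mother's ABO genotype from AA × AO: 1/2 AA, 1/2 AO.
Crossing each possibility with the father AO and summing P(type A): 1/2·1 + 1/2·3/4 = 7/8.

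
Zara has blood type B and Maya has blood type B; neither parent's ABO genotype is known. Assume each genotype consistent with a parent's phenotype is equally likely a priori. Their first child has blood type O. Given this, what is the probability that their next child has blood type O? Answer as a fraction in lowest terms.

Possible genotypes: Zara ∈ {BB, BO}; Maya ∈ {BB, BO}.
Weight each parental genotype pair by prior × P(type-O child):
  BO × BO: posterior weight 1; P(next child type O) = 1/4.
Weighted sum = 1/4.

1/4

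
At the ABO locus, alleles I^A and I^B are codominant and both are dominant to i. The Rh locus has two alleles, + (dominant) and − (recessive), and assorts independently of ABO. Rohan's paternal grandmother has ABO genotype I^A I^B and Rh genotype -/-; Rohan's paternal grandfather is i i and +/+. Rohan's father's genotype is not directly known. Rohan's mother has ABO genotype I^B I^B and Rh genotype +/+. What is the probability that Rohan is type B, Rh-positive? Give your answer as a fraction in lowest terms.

Rohan's father's ABO genotype from I^A I^B × i i: 1/2 I^A i, 1/2 I^B i.
Crossing each possibility with the mother I^B I^B and summing P(type B): 1/2·1/2 + 1/2·1 = 3/4.
Similarly for Rh via the father's Rh distribution: P(Rh+) = 1.
Independent loci: 3/4 × 1 = 3/4.

3/4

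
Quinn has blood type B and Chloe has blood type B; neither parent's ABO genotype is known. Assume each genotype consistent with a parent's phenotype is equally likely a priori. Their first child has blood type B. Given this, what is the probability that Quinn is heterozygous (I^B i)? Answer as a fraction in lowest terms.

Possible genotypes: Quinn ∈ {I^B I^B, I^B i}; Chloe ∈ {I^B I^B, I^B i}.
Weight each parental genotype pair by prior × P(type-B child):
  I^B I^B × I^B I^B: posterior weight 4/15.
  I^B I^B × I^B i: posterior weight 4/15.
  I^B i × I^B I^B: posterior weight 4/15.
  I^B i × I^B i: posterior weight 1/5.
Sum the posterior weight over pairs where Quinn is I^B i: 7/15.

7/15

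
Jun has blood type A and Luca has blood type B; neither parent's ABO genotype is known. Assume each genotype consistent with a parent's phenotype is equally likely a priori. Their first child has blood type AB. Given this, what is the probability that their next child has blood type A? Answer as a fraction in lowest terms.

5/36

Possible genotypes: Jun ∈ {I^A I^A, I^A i}; Luca ∈ {I^B I^B, I^B i}.
Weight each parental genotype pair by prior × P(type-AB child):
  I^A I^A × I^B I^B: posterior weight 4/9; P(next child type A) = 0.
  I^A I^A × I^B i: posterior weight 2/9; P(next child type A) = 1/2.
  I^A i × I^B I^B: posterior weight 2/9; P(next child type A) = 0.
  I^A i × I^B i: posterior weight 1/9; P(next child type A) = 1/4.
Weighted sum = 5/36.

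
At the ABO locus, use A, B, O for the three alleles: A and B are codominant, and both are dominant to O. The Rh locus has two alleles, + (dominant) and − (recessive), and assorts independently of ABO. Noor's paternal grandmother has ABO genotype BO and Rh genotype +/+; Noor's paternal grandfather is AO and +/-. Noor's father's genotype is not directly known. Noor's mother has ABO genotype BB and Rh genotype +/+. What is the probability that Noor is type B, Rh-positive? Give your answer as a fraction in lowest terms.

3/4

Noor's father's ABO genotype from BO × AO: 1/4 AB, 1/4 AO, 1/4 BO, 1/4 OO.
Crossing each possibility with the mother BB and summing P(type B): 1/4·1/2 + 1/4·1/2 + 1/4·1 + 1/4·1 = 3/4.
Similarly for Rh via the father's Rh distribution: P(Rh+) = 1.
Independent loci: 3/4 × 1 = 3/4.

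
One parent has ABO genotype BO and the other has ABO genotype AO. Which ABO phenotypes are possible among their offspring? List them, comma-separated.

O, A, B, AB

Gametes from BO × AO give offspring ABO genotypes AB, AO, BO, OO, i.e. phenotypes O, A, B, AB.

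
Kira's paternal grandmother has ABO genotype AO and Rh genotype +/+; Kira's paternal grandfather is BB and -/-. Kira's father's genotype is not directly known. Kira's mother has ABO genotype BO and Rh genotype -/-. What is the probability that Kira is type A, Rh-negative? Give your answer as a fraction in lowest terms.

Kira's father's ABO genotype from AO × BB: 1/2 AB, 1/2 BO.
Crossing each possibility with the mother BO and summing P(type A): 1/2·1/4 + 1/2·0 = 1/8.
Similarly for Rh via the father's Rh distribution: P(Rh-) = 1/2.
Independent loci: 1/8 × 1/2 = 1/16.

1/16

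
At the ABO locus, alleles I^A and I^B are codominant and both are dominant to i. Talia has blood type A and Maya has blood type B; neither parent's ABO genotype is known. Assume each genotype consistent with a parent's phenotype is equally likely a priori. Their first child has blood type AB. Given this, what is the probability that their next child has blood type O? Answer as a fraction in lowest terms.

Possible genotypes: Talia ∈ {I^A I^A, I^A i}; Maya ∈ {I^B I^B, I^B i}.
Weight each parental genotype pair by prior × P(type-AB child):
  I^A I^A × I^B I^B: posterior weight 4/9; P(next child type O) = 0.
  I^A I^A × I^B i: posterior weight 2/9; P(next child type O) = 0.
  I^A i × I^B I^B: posterior weight 2/9; P(next child type O) = 0.
  I^A i × I^B i: posterior weight 1/9; P(next child type O) = 1/4.
Weighted sum = 1/36.

1/36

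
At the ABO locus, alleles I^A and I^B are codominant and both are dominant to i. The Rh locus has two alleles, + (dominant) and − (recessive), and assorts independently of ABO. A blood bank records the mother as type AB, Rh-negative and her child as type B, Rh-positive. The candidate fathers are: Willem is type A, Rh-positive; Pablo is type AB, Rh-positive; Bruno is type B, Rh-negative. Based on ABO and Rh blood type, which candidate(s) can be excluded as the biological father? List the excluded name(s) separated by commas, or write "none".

Bruno

A candidate is excluded only if no genotype consistent with his phenotype could produce a type B, Rh-positive child with a type AB, Rh-negative mother.
Bruno (type B, Rh-): no genotype consistent with that phenotype can produce a type-B Rh+ child with a type-AB mother.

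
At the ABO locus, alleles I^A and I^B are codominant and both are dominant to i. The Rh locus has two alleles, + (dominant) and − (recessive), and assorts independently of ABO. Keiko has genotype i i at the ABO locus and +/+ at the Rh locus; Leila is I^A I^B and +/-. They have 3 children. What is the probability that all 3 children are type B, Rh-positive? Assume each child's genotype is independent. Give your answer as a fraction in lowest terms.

ABO cross i i × I^A I^B → 1/2 A, 1/2 B.
Rh cross +/+ × +/- → 1 Rh+; so P(type B, Rh-positive) = 1/2 × 1 = 1/2 per child.
All 3 independent: (1/2)^3 = 1/8.

1/8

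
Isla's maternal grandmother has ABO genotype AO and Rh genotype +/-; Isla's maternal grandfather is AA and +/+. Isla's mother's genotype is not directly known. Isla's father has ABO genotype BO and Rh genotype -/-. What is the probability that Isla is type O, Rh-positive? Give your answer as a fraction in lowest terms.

3/32

Isla's mother's ABO genotype from AO × AA: 1/2 AA, 1/2 AO.
Crossing each possibility with the father BO and summing P(type O): 1/2·0 + 1/2·1/4 = 1/8.
Similarly for Rh via the mother's Rh distribution: P(Rh+) = 3/4.
Independent loci: 1/8 × 3/4 = 3/32.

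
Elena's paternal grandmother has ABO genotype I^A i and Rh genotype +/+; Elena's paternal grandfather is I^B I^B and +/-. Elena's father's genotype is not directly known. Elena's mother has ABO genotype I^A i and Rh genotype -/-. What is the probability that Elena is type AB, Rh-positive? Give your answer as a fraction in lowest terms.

Elena's father's ABO genotype from I^A i × I^B I^B: 1/2 I^A I^B, 1/2 I^B i.
Crossing each possibility with the mother I^A i and summing P(type AB): 1/2·1/4 + 1/2·1/4 = 1/4.
Similarly for Rh via the father's Rh distribution: P(Rh+) = 3/4.
Independent loci: 1/4 × 3/4 = 3/16.

3/16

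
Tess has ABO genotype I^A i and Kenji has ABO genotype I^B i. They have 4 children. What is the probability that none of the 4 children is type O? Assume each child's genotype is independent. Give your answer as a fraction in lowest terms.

81/256

ABO cross I^A i × I^B i → 1/4 O, 1/4 A, 1/4 B, 1/4 AB.
So P(type O) = 1/4 per child.
P(not type O) = 3/4 for one child; (3/4)^4 = 81/256.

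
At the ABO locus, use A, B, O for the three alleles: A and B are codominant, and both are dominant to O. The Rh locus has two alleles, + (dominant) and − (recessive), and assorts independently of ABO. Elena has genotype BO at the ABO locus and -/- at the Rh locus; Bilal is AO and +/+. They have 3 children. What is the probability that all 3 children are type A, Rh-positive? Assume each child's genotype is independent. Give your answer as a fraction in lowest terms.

ABO cross BO × AO → 1/4 O, 1/4 A, 1/4 B, 1/4 AB.
Rh cross -/- × +/+ → 1 Rh+; so P(type A, Rh-positive) = 1/4 × 1 = 1/4 per child.
All 3 independent: (1/4)^3 = 1/64.

1/64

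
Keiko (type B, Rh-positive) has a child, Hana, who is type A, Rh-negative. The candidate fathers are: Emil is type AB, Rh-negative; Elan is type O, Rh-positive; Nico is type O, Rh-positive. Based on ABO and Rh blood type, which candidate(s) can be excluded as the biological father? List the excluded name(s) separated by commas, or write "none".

A candidate is excluded only if no genotype consistent with his phenotype could produce a type A, Rh-negative child with a type B, Rh-positive mother.
Elan (type O, Rh+): no genotype consistent with that phenotype can produce a type-A Rh- child with a type-B mother.
Nico (type O, Rh+): no genotype consistent with that phenotype can produce a type-A Rh- child with a type-B mother.

Elan, Nico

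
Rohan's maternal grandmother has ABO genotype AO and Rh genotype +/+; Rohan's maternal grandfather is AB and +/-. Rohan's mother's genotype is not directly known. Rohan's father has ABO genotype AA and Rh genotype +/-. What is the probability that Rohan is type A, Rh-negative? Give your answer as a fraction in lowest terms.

3/32

Rohan's mother's ABO genotype from AO × AB: 1/4 AA, 1/4 AB, 1/4 AO, 1/4 BO.
Crossing each possibility with the father AA and summing P(type A): 1/4·1 + 1/4·1/2 + 1/4·1 + 1/4·1/2 = 3/4.
Similarly for Rh via the mother's Rh distribution: P(Rh-) = 1/8.
Independent loci: 3/4 × 1/8 = 3/32.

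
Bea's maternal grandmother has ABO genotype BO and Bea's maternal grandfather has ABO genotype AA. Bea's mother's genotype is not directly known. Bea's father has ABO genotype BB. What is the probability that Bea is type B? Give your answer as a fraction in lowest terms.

1/2

Bea's mother's ABO genotype from BO × AA: 1/2 AB, 1/2 AO.
Crossing each possibility with the father BB and summing P(type B): 1/2·1/2 + 1/2·1/2 = 1/2.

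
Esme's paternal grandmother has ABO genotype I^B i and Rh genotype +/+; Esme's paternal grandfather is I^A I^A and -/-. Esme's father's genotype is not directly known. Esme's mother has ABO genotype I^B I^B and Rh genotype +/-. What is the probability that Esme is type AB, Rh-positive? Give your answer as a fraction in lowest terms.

Esme's father's ABO genotype from I^B i × I^A I^A: 1/2 I^A I^B, 1/2 I^A i.
Crossing each possibility with the mother I^B I^B and summing P(type AB): 1/2·1/2 + 1/2·1/2 = 1/2.
Similarly for Rh via the father's Rh distribution: P(Rh+) = 3/4.
Independent loci: 1/2 × 3/4 = 3/8.

3/8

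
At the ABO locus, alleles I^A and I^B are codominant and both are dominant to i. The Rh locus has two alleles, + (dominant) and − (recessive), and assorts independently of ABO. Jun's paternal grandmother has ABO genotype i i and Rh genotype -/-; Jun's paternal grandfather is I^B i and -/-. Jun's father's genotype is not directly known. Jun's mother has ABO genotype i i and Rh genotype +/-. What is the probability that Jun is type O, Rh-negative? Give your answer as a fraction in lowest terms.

Jun's father's ABO genotype from i i × I^B i: 1/2 I^B i, 1/2 i i.
Crossing each possibility with the mother i i and summing P(type O): 1/2·1/2 + 1/2·1 = 3/4.
Similarly for Rh via the father's Rh distribution: P(Rh-) = 1/2.
Independent loci: 3/4 × 1/2 = 3/8.

3/8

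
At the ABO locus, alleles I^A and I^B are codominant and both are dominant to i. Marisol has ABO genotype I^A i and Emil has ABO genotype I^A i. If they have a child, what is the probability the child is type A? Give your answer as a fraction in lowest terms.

3/4

ABO cross I^A i × I^A i → offspring phenotypes: 1/4 O, 3/4 A.
So P(type A) = 3/4.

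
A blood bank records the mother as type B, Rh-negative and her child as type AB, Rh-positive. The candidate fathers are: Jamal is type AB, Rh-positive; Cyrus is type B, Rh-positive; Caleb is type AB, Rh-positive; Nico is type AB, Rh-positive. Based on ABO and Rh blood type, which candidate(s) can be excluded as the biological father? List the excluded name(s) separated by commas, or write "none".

A candidate is excluded only if no genotype consistent with his phenotype could produce a type AB, Rh-positive child with a type B, Rh-negative mother.
Cyrus (type B, Rh+): no genotype consistent with that phenotype can produce a type-AB Rh+ child with a type-B mother.

Cyrus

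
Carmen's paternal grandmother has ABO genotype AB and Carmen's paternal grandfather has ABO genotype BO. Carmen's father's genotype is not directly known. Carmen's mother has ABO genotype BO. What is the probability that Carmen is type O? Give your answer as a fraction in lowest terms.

1/8

Carmen's father's ABO genotype from AB × BO: 1/4 AB, 1/4 AO, 1/4 BB, 1/4 BO.
Crossing each possibility with the mother BO and summing P(type O): 1/4·0 + 1/4·1/4 + 1/4·0 + 1/4·1/4 = 1/8.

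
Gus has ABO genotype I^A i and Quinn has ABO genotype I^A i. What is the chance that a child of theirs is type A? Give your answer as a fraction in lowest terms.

ABO cross I^A i × I^A i → offspring phenotypes: 1/4 O, 3/4 A.
So P(type A) = 3/4.

3/4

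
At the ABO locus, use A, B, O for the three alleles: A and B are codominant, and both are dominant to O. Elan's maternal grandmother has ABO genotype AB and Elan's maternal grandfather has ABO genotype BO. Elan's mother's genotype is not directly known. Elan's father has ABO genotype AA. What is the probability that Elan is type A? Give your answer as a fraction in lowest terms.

Elan's mother's ABO genotype from AB × BO: 1/4 AB, 1/4 AO, 1/4 BB, 1/4 BO.
Crossing each possibility with the father AA and summing P(type A): 1/4·1/2 + 1/4·1 + 1/4·0 + 1/4·1/2 = 1/2.

1/2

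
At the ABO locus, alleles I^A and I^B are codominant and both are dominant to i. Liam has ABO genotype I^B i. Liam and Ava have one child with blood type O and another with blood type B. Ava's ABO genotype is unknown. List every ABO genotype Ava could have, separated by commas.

I^A i, I^B i, i i

For each candidate genotype of Ava, check whether crossing it with I^B i can produce every observed child phenotype.
  I^A I^A → possible child types {A, AB} ✗
  I^A I^B → possible child types {A, B, AB} ✗
  I^A i → possible child types {O, A, B, AB} ✓
  I^B I^B → possible child types {B} ✗
  I^B i → possible child types {O, B} ✓
  i i → possible child types {O, B} ✓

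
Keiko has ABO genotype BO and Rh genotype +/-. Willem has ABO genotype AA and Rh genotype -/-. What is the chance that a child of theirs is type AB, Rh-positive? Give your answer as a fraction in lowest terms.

ABO cross BO × AA → offspring phenotypes: 1/2 A, 1/2 AB.
Rh cross +/- × -/- → 1/2 Rh+, 1/2 Rh-.
Independent loci: P(type AB, Rh-positive) = 1/2 × 1/2 = 1/4.

1/4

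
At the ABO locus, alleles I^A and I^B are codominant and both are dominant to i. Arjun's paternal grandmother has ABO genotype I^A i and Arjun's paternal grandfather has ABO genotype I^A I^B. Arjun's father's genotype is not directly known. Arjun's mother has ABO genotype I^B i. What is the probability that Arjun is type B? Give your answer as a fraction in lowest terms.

3/8

Arjun's father's ABO genotype from I^A i × I^A I^B: 1/4 I^A I^A, 1/4 I^A I^B, 1/4 I^A i, 1/4 I^B i.
Crossing each possibility with the mother I^B i and summing P(type B): 1/4·0 + 1/4·1/2 + 1/4·1/4 + 1/4·3/4 = 3/8.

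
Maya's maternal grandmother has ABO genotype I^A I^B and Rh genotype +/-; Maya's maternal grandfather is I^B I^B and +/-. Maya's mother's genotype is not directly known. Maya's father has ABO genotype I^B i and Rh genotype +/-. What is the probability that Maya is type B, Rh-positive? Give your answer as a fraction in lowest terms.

9/16

Maya's mother's ABO genotype from I^A I^B × I^B I^B: 1/2 I^A I^B, 1/2 I^B I^B.
Crossing each possibility with the father I^B i and summing P(type B): 1/2·1/2 + 1/2·1 = 3/4.
Similarly for Rh via the mother's Rh distribution: P(Rh+) = 3/4.
Independent loci: 3/4 × 3/4 = 9/16.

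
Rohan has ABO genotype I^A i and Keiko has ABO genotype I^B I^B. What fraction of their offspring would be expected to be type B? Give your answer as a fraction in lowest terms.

1/2

ABO cross I^A i × I^B I^B → offspring phenotypes: 1/2 B, 1/2 AB.
So P(type B) = 1/2.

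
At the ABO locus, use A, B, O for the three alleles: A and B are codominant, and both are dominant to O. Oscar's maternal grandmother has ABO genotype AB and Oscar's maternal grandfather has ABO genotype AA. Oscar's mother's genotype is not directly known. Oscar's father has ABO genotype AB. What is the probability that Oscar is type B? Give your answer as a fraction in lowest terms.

Oscar's mother's ABO genotype from AB × AA: 1/2 AA, 1/2 AB.
Crossing each possibility with the father AB and summing P(type B): 1/2·0 + 1/2·1/4 = 1/8.

1/8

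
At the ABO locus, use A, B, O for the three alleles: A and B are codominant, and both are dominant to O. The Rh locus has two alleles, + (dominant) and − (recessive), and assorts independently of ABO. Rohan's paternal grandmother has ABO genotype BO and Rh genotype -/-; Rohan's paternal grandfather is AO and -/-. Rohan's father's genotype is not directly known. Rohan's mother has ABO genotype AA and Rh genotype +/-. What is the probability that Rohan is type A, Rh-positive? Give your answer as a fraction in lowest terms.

3/8

Rohan's father's ABO genotype from BO × AO: 1/4 AB, 1/4 AO, 1/4 BO, 1/4 OO.
Crossing each possibility with the mother AA and summing P(type A): 1/4·1/2 + 1/4·1 + 1/4·1/2 + 1/4·1 = 3/4.
Similarly for Rh via the father's Rh distribution: P(Rh+) = 1/2.
Independent loci: 3/4 × 1/2 = 3/8.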